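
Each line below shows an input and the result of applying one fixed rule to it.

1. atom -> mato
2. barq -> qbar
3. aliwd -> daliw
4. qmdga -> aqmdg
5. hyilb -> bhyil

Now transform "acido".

Each output is the input with this applied: move the last character to the front.
So "acido" becomes "oacid".

oacid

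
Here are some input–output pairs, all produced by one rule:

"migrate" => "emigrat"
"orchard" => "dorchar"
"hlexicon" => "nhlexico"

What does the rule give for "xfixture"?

The pattern: move the last character to the front.
Doing the same to "xfixture": "exfixtur".

exfixtur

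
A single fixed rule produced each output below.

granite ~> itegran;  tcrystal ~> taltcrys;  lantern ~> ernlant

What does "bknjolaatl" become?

Looking at the pairs, the operation is to move the last 3 characters to the front (rotate right by 3).
So "bknjolaatl" becomes "atlbknjola".

atlbknjola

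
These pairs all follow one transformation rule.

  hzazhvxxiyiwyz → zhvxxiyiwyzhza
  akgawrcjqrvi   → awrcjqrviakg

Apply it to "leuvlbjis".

Each output is the input with this applied: move the first 3 characters to the end (rotate left by 3).
For "leuvlbjis" the result is "vlbjisleu".

vlbjisleu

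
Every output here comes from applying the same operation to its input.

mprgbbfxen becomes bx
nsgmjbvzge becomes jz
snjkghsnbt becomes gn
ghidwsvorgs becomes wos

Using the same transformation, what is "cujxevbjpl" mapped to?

The transformation: delete the first 3 characters, then keep one character in every 3, starting at position 2 (positions 2nd, 5th, 8th, ...).
"cujxevbjpl" → "xevbjpl" → "ej".

ej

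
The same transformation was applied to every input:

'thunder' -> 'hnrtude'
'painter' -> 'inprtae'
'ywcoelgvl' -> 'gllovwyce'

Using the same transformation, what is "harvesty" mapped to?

The transformation: sort the characters into alphabetical order, then move the first 2 characters to the end (rotate left by 2).
Working it through for "harvesty": intermediate "aehrstvy", final "hrstvyae".

hrstvyae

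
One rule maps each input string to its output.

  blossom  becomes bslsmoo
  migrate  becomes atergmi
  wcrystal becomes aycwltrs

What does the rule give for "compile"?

cpeoiml

The pattern: sort the characters into alphabetical order, then take characters alternately from the front and the back (1st, last, 2nd, 2nd-last, ...).
Doing the same to "compile": "cpeoiml".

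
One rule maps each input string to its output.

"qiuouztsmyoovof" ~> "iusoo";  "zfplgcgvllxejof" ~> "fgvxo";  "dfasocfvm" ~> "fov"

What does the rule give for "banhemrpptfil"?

aepf

The pattern: keep one character in every 3, starting at position 2 (positions 2nd, 5th, 8th, ...).
"banhemrpptfil" → "aepf".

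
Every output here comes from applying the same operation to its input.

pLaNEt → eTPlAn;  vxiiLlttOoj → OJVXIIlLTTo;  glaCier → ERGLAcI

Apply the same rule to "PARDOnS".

Nspardo

What's happening: move the last 2 characters to the front (rotate right by 2), then flip the case of every letter.
Working it through for "PARDOnS": intermediate "nSPARDO", final "Nspardo".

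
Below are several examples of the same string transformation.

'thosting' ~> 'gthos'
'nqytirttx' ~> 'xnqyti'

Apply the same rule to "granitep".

pgran

Looking at the pairs, the operation is to move the last character to the front, then delete the last 3 characters.
Applying both steps to "granitep": "pgranite", then "pgran".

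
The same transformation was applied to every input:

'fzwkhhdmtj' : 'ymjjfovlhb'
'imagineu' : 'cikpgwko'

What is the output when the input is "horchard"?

Rule — shift every letter 2 places forward in the alphabet (wrapping around), then move the first 2 characters to the end (rotate left by 2).
On "horchard": the first step gives "jqtejctf", and the second then gives "tejctfjq".

tejctfjq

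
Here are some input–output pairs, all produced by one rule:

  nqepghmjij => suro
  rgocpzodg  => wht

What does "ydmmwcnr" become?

drs

What's happening: keep one character in every 3, starting at position 1 (positions 1st, 4th, 7th, ...), then shift every letter 5 places forward in the alphabet (wrapping around).
For "ydmmwcnr", step one produces "ymn"; step two turns that into "drs".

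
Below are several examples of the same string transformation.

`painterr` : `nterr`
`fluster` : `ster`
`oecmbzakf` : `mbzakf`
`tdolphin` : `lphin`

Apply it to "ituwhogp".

whogp

In each case the input is transformed by: delete the first 3 characters.
"ituwhogp" → "whogp".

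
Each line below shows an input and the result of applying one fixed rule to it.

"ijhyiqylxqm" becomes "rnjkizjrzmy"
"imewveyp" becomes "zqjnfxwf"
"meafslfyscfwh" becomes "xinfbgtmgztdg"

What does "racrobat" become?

Each output is the input with this applied: shift every letter 1 place forward in the alphabet (wrapping around), then move the last 2 characters to the front (rotate right by 2).
Starting from "racrobat": after the first operation, "sbdspcbu"; after the second, "busbdspc".

busbdspc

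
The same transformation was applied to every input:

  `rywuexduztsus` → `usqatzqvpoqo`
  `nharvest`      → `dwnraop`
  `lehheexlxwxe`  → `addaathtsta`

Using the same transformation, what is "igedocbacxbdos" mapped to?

The rule is to delete the first character, then shift every letter 4 places backward in the alphabet (wrapping around).
On "igedocbacxbdos": the first step gives "gedocbacxbdos", and the second then gives "cazkyxwytxzko".
(Check on "nharvest": → "harvest" → "dwnraop" ✓)

cazkyxwytxzko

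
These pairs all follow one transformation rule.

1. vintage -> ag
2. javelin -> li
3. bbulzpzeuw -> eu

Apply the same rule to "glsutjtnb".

tn

The rule is to move the last character to the front, then keep only the last 2 characters.
Working it through for "glsutjtnb": intermediate "bglsutjtn", final "tn".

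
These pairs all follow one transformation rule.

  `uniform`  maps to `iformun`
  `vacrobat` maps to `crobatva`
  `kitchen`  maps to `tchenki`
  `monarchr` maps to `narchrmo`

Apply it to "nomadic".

madicno

The transformation: move the first 2 characters to the end (rotate left by 2).
Applying that to "nomadic" gives "madicno".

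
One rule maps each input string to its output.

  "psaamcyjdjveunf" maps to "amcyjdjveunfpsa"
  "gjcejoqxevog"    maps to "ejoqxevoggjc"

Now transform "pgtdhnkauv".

dhnkauvpgt

The rule is to move the first 3 characters to the end (rotate left by 3).
"pgtdhnkauv" → "dhnkauvpgt".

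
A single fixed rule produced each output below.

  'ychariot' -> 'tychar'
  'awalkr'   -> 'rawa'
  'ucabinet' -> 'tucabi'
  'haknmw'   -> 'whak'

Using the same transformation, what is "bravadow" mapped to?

wbrava

Rule — move the last character to the front, then delete the last 2 characters.
For "bravadow" the result is "wbrava".
(Check on "haknmw": → "whaknm" → "whak" ✓)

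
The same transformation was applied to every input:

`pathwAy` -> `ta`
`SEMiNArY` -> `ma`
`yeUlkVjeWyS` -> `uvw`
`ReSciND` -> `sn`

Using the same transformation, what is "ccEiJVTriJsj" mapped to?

Rule — keep one character in every 3, starting at position 3 (positions 3rd, 6th, 9th, ...), then convert every letter to lowercase.
Doing the same to "ccEiJVTriJsj": "evij".

evij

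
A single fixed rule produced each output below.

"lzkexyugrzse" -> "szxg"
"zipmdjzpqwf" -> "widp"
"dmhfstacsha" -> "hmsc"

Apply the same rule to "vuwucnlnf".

Looking at the pairs, the operation is to move the last 3 characters to the front (rotate right by 3), then keep one character in every 3, starting at position 2 (positions 2nd, 5th, 8th, ...).
Starting from "vuwucnlnf": after the first operation, "lnfvuwucn"; after the second, "nuc".

nuc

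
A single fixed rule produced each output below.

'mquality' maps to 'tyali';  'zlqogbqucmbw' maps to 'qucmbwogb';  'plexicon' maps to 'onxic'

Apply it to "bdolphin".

Each output is the input with this applied: delete the first 3 characters, then move the first 3 characters to the end (rotate left by 3).
"bdolphin" → "lphin" → "inlph".

inlph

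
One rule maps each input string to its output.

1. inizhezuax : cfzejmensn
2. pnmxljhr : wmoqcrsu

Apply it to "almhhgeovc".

hatjlmmrqf

Rule — reverse the string, then shift every letter 5 places forward in the alphabet (wrapping around).
Doing the same to "almhhgeovc": "hatjlmmrqf".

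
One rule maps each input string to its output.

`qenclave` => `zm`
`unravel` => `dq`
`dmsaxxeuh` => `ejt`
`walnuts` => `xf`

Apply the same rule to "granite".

Each output is the input with this applied: keep one character in every 3, starting at position 3 (positions 3rd, 6th, 9th, ...), then shift every letter 12 places forward in the alphabet (wrapping around).
"granite" → "at" → "mf".

mf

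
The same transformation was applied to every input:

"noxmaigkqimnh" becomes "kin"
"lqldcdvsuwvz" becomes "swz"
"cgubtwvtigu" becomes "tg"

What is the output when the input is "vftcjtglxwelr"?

Rule — keep every other character starting from the second (positions 2nd, 4th, 6th, ...), then delete the first 3 characters.
Working it through for "vftcjtglxwelr": intermediate "fctlwl", final "lwl".

lwl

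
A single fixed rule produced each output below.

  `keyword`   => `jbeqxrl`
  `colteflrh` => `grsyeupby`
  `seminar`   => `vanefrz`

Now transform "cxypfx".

cskpkl

Looking at the pairs, the operation is to shift every letter 13 places forward in the alphabet (wrapping around) — i.e. ROT13, then move the first 3 characters to the end (rotate left by 3).
On "cxypfx": the first step gives "pklcsk", and the second then gives "cskpkl".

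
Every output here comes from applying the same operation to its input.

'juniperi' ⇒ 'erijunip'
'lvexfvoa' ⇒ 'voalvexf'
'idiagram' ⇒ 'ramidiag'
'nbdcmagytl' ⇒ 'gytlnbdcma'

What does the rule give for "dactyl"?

The pattern: swap the front and back halves of the string, then move the first character to the end.
On "dactyl": the first step gives "tyldac", and the second then gives "yldact".
(Check on "juniperi": → "perijuni" → "erijunip" ✓)

yldact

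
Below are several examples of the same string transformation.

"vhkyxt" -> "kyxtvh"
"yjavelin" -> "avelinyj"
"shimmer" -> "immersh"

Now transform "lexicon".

xiconle

The rule is to move the first 2 characters to the end (rotate left by 2).
Doing the same to "lexicon": "xiconle".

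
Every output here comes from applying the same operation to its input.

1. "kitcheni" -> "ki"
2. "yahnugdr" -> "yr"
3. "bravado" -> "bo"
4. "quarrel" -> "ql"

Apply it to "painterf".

The rule is to take characters alternately from the front and the back (1st, last, 2nd, 2nd-last, ...), then keep only the first 2 characters.
Working it through for "painterf": intermediate "pfarient", final "pf".

pf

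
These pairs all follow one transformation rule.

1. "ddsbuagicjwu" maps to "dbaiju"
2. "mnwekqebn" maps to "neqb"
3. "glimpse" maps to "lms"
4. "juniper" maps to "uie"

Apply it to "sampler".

ape

The pattern: keep every other character starting from the second (positions 2nd, 4th, 6th, ...).
Applying that to "sampler" gives "ape".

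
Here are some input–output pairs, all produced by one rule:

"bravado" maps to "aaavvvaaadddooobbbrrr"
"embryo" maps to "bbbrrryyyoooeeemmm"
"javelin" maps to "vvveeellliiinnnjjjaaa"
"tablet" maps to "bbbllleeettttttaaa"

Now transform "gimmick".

mmmmmmiiiccckkkgggiii

In each case the input is transformed by: move the first 2 characters to the end (rotate left by 2), then repeat every character 3 times.
For "gimmick" the result is "mmmmmmiiiccckkkgggiii".
(Check on "bravado": → "avadobr" → "aaavvvaaadddooobbbrrr" ✓)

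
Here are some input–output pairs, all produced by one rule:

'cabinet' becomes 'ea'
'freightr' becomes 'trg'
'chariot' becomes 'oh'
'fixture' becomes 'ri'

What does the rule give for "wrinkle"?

lr

Looking at the pairs, the operation is to move the last 3 characters to the front (rotate right by 3), then keep one character in every 3, starting at position 2 (positions 2nd, 5th, 8th, ...).
Working it through for "wrinkle": intermediate "klewrin", final "lr".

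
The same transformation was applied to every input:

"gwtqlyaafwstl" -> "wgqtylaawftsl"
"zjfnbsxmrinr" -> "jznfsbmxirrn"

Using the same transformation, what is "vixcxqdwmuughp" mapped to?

ivcxqxwdumguph

What's happening: swap each adjacent pair of characters (1↔2, 3↔4, ...).
For "vixcxqdwmuughp" the result is "ivcxqxwdumguph".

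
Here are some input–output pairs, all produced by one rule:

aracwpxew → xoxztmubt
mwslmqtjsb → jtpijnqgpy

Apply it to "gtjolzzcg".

Looking at the pairs, the operation is to shift every letter 3 places backward in the alphabet (wrapping around).
So "gtjolzzcg" becomes "dqgliwwzd".

dqgliwwzd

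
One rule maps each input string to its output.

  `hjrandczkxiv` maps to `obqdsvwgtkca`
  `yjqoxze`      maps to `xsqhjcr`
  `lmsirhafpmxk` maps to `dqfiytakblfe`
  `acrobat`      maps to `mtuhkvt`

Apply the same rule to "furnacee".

xxvtgkny

Rule — shift every letter 7 places backward in the alphabet (wrapping around), then reverse the string.
Applying both steps to "furnacee": "ynkgtvxx", then "xxvtgkny".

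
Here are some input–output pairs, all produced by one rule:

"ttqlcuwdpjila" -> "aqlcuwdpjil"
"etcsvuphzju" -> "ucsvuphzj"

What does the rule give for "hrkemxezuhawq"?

The transformation: delete the first 2 characters, then move the last character to the front.
"hrkemxezuhawq" → "kemxezuhawq" → "qkemxezuhaw".

qkemxezuhaw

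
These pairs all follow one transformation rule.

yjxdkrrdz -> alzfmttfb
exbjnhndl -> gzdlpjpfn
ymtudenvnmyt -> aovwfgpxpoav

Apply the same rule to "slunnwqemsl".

unwppysgoun

The rule is to shift every letter 2 places forward in the alphabet (wrapping around).
Applying that to "slunnwqemsl" gives "unwppysgoun".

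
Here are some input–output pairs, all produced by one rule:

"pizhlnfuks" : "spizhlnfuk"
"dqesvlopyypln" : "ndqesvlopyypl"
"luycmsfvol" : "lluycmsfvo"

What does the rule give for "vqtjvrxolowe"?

evqtjvrxolow

Looking at the pairs, the operation is to move the last character to the front.
Doing the same to "vqtjvrxolowe": "evqtjvrxolow".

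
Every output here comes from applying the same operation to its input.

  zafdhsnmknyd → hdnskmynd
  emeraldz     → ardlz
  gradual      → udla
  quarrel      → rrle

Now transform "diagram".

The transformation: delete the first 3 characters, then swap each adjacent pair of characters (1↔2, 3↔4, ...).
On "diagram": the first step gives "gram", and the second then gives "rgma".

rgma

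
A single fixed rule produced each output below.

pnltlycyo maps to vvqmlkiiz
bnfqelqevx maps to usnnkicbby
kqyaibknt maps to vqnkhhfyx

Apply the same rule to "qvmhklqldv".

ssnnjiihea

Each output is the input with this applied: sort the characters into reverse alphabetical order, then shift every letter 3 places backward in the alphabet (wrapping around).
Starting from "qvmhklqldv": after the first operation, "vvqqmllkhd"; after the second, "ssnnjiihea".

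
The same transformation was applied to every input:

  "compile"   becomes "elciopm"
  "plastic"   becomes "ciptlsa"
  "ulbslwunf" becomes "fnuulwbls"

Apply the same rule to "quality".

The pattern: move the last character to the front, then take characters alternately from the front and the back (1st, last, 2nd, 2nd-last, ...).
"quality" → "yqualit" → "ytqiula".

ytqiula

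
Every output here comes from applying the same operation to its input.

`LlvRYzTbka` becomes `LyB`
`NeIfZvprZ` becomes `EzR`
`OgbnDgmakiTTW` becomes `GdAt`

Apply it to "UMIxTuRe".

Rule — flip the case of every letter, then keep one character in every 3, starting at position 2 (positions 2nd, 5th, 8th, ...).
Applying both steps to "UMIxTuRe": "umiXtUrE", then "mtE".

mtE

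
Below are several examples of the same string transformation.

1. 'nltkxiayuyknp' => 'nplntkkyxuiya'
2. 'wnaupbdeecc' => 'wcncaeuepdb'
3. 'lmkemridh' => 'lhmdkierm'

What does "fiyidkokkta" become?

Looking at the pairs, the operation is to take characters alternately from the front and the back (1st, last, 2nd, 2nd-last, ...).
"fiyidkokkta" → "faitykikdok".

faitykikdok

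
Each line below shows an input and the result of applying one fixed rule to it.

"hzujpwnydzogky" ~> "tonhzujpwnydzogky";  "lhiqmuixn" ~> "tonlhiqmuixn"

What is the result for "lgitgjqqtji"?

Each output is the input with this applied: prepend "ton".
On "lgitgjqqtji" that produces "tonlgitgjqqtji".

tonlgitgjqqtji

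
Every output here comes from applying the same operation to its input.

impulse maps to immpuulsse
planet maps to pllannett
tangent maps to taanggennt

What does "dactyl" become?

daacttyll

Rule — repeat every character 3 times, then keep every other character starting from the second (positions 2nd, 4th, 6th, ...).
Applying both steps to "dactyl": "dddaaaccctttyyylll", then "daacttyll".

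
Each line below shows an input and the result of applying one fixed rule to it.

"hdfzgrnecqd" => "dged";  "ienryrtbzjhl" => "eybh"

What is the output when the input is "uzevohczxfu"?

In each case the input is transformed by: keep one character in every 3, starting at position 2 (positions 2nd, 5th, 8th, ...).
For "uzevohczxfu" the result is "zozu".

zozu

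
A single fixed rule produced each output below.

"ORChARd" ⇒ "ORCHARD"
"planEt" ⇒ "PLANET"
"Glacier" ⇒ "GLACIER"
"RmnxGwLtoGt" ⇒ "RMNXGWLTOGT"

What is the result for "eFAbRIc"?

EFABRIC

Rule — convert every letter to uppercase.
So "eFAbRIc" becomes "EFABRIC".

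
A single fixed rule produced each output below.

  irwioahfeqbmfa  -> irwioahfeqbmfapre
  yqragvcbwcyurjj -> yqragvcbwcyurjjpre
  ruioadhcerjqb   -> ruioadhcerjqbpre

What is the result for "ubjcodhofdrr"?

What's happening: append "pre".
Applying that to "ubjcodhofdrr" gives "ubjcodhofdrrpre".

ubjcodhofdrrpre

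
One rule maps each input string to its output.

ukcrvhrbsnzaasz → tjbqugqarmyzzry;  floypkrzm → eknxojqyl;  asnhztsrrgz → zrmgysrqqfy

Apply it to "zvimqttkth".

Rule — shift every letter 1 place backward in the alphabet (wrapping around).
So "zvimqttkth" becomes "yuhlpssjsg".

yuhlpssjsg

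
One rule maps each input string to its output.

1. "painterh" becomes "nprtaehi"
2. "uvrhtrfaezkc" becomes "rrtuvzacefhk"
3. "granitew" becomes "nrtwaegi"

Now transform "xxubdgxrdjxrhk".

rruxxxxbddghjk

Rule — sort the characters into alphabetical order, then swap the front and back halves of the string.
Working it through for "xxubdgxrdjxrhk": intermediate "bddghjkrruxxxx", final "rruxxxxbddghjk".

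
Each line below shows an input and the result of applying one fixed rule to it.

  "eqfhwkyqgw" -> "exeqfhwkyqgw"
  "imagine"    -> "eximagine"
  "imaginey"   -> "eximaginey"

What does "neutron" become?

What's happening: prepend "ex".
Applying that to "neutron" gives "exneutron".

exneutron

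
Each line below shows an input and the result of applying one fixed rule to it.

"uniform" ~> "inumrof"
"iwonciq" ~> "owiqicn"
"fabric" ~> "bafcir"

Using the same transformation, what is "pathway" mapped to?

tapyawh

What's happening: move the first 3 characters to the end (rotate left by 3), then reverse the string.
For "pathway" the result is "tapyawh".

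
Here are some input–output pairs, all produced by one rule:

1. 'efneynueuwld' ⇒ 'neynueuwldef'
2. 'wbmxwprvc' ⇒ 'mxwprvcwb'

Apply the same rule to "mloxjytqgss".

In each case the input is transformed by: move the first 2 characters to the end (rotate left by 2).
On "mloxjytqgss" that produces "oxjytqgssml".

oxjytqgssml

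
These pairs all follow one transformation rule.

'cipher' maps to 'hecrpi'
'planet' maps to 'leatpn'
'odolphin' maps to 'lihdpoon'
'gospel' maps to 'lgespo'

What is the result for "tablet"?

The rule is to sort the characters into reverse alphabetical order, then swap the front and back halves of the string.
"tablet" → "ttleba" → "ebattl".

ebattl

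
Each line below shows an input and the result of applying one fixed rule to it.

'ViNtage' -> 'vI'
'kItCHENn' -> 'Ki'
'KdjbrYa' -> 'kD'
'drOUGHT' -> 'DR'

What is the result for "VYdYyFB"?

vy

The rule is to flip the case of every letter, then keep only the first 2 characters.
Working it through for "VYdYyFB": intermediate "vyDyYfb", final "vy".
(Check on "ViNtage": → "vInTAGE" → "vI" ✓)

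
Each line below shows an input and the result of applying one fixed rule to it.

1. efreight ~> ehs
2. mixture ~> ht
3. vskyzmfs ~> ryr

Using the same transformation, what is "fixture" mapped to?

ht

Looking at the pairs, the operation is to keep one character in every 3, starting at position 2 (positions 2nd, 5th, 8th, ...), then shift every letter 1 place backward in the alphabet (wrapping around).
On "fixture" that produces "ht".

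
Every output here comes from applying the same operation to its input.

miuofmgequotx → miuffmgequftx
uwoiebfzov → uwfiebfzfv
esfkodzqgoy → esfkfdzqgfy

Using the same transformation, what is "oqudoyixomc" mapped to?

fqudfyixfmc

The pattern: replace every "o" with "f".
"oqudoyixomc" → "fqudfyixfmc".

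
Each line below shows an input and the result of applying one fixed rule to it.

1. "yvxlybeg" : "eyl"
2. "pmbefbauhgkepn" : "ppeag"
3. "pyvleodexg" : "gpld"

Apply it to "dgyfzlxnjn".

ndfx

The transformation: keep one character in every 3, starting at position 1 (positions 1st, 4th, 7th, ...), then move the last character to the front.
Working it through for "dgyfzlxnjn": intermediate "dfxn", final "ndfx".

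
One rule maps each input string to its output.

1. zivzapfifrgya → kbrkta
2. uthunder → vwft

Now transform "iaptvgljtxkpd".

cvilzr

The transformation: keep every other character starting from the second (positions 2nd, 4th, 6th, ...), then shift every letter 2 places forward in the alphabet (wrapping around).
Starting from "iaptvgljtxkpd": after the first operation, "atgjxp"; after the second, "cvilzr".
(Check on "uthunder": → "tudr" → "vwft" ✓)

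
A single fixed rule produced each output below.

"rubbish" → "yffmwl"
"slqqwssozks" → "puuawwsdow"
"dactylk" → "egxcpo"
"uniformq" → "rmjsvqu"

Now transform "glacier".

pegmiv

What's happening: delete the first character, then shift every letter 4 places forward in the alphabet (wrapping around).
Starting from "glacier": after the first operation, "lacier"; after the second, "pegmiv".
(Check on "rubbish": → "ubbish" → "yffmwl" ✓)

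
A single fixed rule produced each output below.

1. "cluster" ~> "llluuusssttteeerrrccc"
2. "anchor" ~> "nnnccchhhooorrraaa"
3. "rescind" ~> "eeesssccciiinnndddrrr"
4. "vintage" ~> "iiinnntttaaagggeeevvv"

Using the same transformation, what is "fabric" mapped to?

The pattern: repeat every character 3 times, then move the first 3 characters to the end (rotate left by 3).
"fabric" → "fffaaabbbrrriiiccc" → "aaabbbrrriiicccfff".

aaabbbrrriiicccfff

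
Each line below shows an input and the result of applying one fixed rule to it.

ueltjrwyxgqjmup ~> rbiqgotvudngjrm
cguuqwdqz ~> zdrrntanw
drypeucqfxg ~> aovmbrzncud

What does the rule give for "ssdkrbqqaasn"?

ppahoynnxxpk

The pattern: shift every letter 3 places backward in the alphabet (wrapping around).
Doing the same to "ssdkrbqqaasn": "ppahoynnxxpk".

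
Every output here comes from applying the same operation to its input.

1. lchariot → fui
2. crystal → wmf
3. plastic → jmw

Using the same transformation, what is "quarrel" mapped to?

klf

The transformation: shift every letter 6 places backward in the alphabet (wrapping around), then keep one character in every 3, starting at position 1 (positions 1st, 4th, 7th, ...).
"quarrel" → "koullyf" → "klf".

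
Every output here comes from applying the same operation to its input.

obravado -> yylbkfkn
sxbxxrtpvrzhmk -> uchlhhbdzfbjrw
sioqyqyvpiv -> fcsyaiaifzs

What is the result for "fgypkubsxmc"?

The rule is to shift every letter 10 places forward in the alphabet (wrapping around), then move the last character to the front.
For "fgypkubsxmc", step one produces "pqizuelchwm"; step two turns that into "mpqizuelchw".
(Check on "sxbxxrtpvrzhmk": → "chlhhbdzfbjrwu" → "uchlhhbdzfbjrw" ✓)

mpqizuelchw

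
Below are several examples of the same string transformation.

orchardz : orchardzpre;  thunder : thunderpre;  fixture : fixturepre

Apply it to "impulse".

impulsepre

The pattern: append "pre".
On "impulse" that produces "impulsepre".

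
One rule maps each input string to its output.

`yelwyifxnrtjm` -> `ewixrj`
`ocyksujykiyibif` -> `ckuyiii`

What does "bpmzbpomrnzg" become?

pzpmng

What's happening: keep every other character starting from the second (positions 2nd, 4th, 6th, ...).
Doing the same to "bpmzbpomrnzg": "pzpmng".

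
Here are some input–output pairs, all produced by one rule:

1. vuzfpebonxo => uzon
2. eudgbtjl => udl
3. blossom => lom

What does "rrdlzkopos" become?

Each output is the input with this applied: swap each adjacent pair of characters (1↔2, 3↔4, ...), then keep one character in every 3, starting at position 1 (positions 1st, 4th, 7th, ...).
Applying both steps to "rrdlzkopos": "rrldkzposo", then "rdpo".

rdpo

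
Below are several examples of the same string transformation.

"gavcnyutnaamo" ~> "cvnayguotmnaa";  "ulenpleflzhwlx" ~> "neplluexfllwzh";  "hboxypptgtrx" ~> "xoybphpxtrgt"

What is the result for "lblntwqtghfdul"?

nltbwlqltugdhf

What's happening: move the first 3 characters to the end (rotate left by 3), then take characters alternately from the front and the back (1st, last, 2nd, 2nd-last, ...).
Applying both steps to "lblntwqtghfdul": "ntwqtghfdullbl", then "nltbwlqltugdhf".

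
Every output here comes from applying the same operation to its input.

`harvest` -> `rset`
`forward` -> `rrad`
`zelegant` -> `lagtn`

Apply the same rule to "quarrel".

In each case the input is transformed by: swap each adjacent pair of characters (1↔2, 3↔4, ...), then delete the first 3 characters.
"quarrel" → "uqraerl" → "aerl".

aerl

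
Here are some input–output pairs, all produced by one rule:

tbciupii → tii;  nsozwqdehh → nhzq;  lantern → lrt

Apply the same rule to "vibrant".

vnr

What's happening: take characters alternately from the front and the back (1st, last, 2nd, 2nd-last, ...), then keep one character in every 3, starting at position 1 (positions 1st, 4th, 7th, ...).
Starting from "vibrant": after the first operation, "vtinbar"; after the second, "vnr".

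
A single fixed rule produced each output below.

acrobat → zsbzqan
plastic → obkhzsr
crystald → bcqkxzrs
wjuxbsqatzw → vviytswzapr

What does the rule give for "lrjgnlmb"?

Looking at the pairs, the operation is to take characters alternately from the front and the back (1st, last, 2nd, 2nd-last, ...), then shift every letter 1 place backward in the alphabet (wrapping around).
"lrjgnlmb" → "lbrmjlgn" → "kaqlikfm".

kaqlikfm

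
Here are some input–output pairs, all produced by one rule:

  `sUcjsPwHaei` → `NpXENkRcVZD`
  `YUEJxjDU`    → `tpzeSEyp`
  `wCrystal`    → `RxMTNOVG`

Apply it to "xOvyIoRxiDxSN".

What's happening: flip the case of every letter, then shift every letter 5 places backward in the alphabet (wrapping around).
Applying both steps to "xOvyIoRxiDxSN": "XoVYiOrXIdXsn", then "SjQTdJmSDySni".

SjQTdJmSDySni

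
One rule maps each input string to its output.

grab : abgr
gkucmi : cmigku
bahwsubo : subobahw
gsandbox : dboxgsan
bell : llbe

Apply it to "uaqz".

In each case the input is transformed by: swap the front and back halves of the string.
Doing the same to "uaqz": "qzua".

qzua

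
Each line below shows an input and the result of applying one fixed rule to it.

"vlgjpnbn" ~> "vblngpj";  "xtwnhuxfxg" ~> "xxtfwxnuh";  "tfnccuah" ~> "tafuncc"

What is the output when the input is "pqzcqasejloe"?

poqlzjceqsa

The rule is to delete the last character, then take characters alternately from the front and the back (1st, last, 2nd, 2nd-last, ...).
Applying both steps to "pqzcqasejloe": "pqzcqasejlo", then "poqlzjceqsa".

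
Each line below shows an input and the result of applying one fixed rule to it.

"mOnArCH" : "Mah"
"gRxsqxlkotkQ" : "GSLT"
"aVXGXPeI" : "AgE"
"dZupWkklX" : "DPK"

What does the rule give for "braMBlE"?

What's happening: flip the case of every letter, then keep one character in every 3, starting at position 1 (positions 1st, 4th, 7th, ...).
Starting from "braMBlE": after the first operation, "BRAmbLe"; after the second, "Bme".
(Check on "mOnArCH": → "MoNaRch" → "Mah" ✓)

Bme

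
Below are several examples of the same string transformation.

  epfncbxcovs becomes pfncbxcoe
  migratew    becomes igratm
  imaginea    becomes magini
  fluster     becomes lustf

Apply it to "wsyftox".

What's happening: delete the last 2 characters, then move the first character to the end.
Working it through for "wsyftox": intermediate "wsyft", final "syftw".

syftw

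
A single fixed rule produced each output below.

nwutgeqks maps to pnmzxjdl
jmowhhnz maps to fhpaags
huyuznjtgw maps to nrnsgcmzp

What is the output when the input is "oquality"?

The pattern: delete the first character, then shift every letter 7 places backward in the alphabet (wrapping around).
So "oquality" becomes "jntebmr".

jntebmr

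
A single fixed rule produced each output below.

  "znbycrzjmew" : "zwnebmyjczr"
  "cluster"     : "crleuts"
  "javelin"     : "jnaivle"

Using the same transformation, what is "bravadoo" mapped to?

What's happening: take characters alternately from the front and the back (1st, last, 2nd, 2nd-last, ...).
"bravadoo" → "boroadva".

boroadva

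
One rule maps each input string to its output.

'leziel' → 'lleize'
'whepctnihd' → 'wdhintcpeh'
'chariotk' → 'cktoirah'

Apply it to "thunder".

What's happening: move the first character to the end, then reverse the string.
For "thunder", step one produces "hundert"; step two turns that into "trednuh".
(Check on "leziel": → "eziell" → "lleize" ✓)

trednuh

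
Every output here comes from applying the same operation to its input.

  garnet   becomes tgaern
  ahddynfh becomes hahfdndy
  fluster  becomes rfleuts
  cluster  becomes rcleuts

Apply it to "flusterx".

The rule is to swap the first and last characters, then take characters alternately from the front and the back (1st, last, 2nd, 2nd-last, ...).
Working it through for "flusterx": intermediate "xlusterf", final "xflruest".

xflruest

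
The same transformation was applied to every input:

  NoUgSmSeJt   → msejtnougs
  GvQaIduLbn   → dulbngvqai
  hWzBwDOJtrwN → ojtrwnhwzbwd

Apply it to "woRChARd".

hardworc

The rule is to swap the front and back halves of the string, then convert every letter to lowercase.
For "woRChARd", step one produces "hARdwoRC"; step two turns that into "hardworc".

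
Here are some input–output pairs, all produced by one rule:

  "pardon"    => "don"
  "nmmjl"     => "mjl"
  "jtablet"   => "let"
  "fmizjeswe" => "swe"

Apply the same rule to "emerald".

ald

Rule — keep only the last 3 characters.
On "emerald" that produces "ald".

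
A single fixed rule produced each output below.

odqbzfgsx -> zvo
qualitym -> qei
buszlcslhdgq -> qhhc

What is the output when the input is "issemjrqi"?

oim

The transformation: keep one character in every 3, starting at position 2 (positions 2nd, 5th, 8th, ...), then shift every letter 4 places backward in the alphabet (wrapping around).
Applying both steps to "issemjrqi": "smq", then "oim".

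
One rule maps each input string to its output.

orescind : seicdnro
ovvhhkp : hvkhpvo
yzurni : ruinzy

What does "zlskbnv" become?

ksnbvlz

The pattern: swap each adjacent pair of characters (1↔2, 3↔4, ...), then move the first 2 characters to the end (rotate left by 2).
"zlskbnv" → "lzksnbv" → "ksnbvlz".
(Check on "yzurni": → "zyruin" → "ruinzy" ✓)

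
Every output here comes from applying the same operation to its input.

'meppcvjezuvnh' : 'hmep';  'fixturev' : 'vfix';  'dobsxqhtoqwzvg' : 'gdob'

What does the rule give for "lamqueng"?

glam

The rule is to move the last character to the front, then keep only the first 4 characters.
Starting from "lamqueng": after the first operation, "glamquen"; after the second, "glam".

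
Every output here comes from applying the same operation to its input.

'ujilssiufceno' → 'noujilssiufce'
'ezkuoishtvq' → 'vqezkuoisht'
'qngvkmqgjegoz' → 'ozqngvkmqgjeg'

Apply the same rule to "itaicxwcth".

thitaicxwc

In each case the input is transformed by: move the last 2 characters to the front (rotate right by 2).
Applying that to "itaicxwcth" gives "thitaicxwc".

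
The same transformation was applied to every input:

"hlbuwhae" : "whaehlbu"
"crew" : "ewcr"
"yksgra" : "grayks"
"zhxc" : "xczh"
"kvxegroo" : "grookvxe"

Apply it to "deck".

In each case the input is transformed by: swap the front and back halves of the string.
For "deck" the result is "ckde".

ckde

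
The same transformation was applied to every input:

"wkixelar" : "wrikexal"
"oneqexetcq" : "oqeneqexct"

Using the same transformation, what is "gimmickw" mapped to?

In each case the input is transformed by: move the last character to the front, then swap each adjacent pair of characters (1↔2, 3↔4, ...).
"gimmickw" → "gwmiimkc".
(Check on "wkixelar": → "rwkixela" → "wrikexal" ✓)

gwmiimkc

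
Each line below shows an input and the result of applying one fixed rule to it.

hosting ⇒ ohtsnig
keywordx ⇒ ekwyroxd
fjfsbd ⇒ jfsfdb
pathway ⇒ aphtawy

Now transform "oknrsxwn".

kornxsnw

The transformation: swap each adjacent pair of characters (1↔2, 3↔4, ...).
Doing the same to "oknrsxwn": "kornxsnw".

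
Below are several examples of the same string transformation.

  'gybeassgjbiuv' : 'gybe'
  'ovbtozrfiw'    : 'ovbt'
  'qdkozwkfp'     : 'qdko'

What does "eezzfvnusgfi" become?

eezz

Looking at the pairs, the operation is to keep only the first 4 characters.
For "eezzfvnusgfi" the result is "eezz".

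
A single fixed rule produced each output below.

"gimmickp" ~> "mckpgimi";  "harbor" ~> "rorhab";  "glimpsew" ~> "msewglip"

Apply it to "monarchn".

What's happening: swap the front and back halves of the string, then swap the first and last characters.
Starting from "monarchn": after the first operation, "rchnmona"; after the second, "achnmonr".

achnmonr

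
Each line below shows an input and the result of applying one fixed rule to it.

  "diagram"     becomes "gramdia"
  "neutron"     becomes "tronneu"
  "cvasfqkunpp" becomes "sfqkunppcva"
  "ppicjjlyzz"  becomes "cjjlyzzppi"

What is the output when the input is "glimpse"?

mpsegli

The rule is to move the first 3 characters to the end (rotate left by 3).
Doing the same to "glimpse": "mpsegli".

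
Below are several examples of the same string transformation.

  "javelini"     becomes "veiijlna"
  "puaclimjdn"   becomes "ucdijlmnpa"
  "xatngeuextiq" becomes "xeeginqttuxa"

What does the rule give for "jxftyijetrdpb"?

Looking at the pairs, the operation is to sort the characters into alphabetical order, then swap the first and last characters.
For "jxftyijetrdpb", step one produces "bdefijjprttxy"; step two turns that into "ydefijjprttxb".

ydefijjprttxb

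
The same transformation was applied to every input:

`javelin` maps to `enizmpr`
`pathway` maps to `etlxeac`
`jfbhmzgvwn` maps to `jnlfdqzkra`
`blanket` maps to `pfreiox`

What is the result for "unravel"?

Rule — swap each adjacent pair of characters (1↔2, 3↔4, ...), then shift every letter 4 places forward in the alphabet (wrapping around).
For "unravel", step one produces "nuarevl"; step two turns that into "ryevizp".

ryevizp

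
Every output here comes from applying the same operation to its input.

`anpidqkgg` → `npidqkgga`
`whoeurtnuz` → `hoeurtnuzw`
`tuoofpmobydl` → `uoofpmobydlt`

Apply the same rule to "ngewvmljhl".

gewvmljhln

The pattern: move the first character to the end.
On "ngewvmljhl" that produces "gewvmljhln".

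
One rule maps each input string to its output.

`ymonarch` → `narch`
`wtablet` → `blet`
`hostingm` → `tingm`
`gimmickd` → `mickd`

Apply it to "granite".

nite

Looking at the pairs, the operation is to delete the first 3 characters.
"granite" → "nite".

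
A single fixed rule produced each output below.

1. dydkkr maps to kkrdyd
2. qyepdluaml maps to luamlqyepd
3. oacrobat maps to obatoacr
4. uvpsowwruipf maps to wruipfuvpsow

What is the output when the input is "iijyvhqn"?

What's happening: swap the front and back halves of the string.
For "iijyvhqn" the result is "vhqniijy".

vhqniijy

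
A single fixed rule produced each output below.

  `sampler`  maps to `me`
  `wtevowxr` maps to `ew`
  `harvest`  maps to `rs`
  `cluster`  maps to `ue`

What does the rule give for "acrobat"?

Each output is the input with this applied: keep one character in every 3, starting at position 3 (positions 3rd, 6th, 9th, ...).
For "acrobat" the result is "ra".

ra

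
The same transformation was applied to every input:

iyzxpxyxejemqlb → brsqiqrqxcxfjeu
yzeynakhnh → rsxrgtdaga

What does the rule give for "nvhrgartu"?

The pattern: shift every letter 7 places backward in the alphabet (wrapping around).
For "nvhrgartu" the result is "goakztkmn".

goakztkmn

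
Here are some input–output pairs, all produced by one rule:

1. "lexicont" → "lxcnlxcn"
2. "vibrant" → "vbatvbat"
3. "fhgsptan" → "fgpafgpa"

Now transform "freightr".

Looking at the pairs, the operation is to keep every other character starting from the first (positions 1st, 3rd, 5th, ...), then write the whole string twice.
Applying both steps to "freightr": "fegt", then "fegtfegt".

fegtfegt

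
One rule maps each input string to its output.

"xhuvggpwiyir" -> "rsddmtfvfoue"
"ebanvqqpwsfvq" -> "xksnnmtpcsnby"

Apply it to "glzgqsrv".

wdnposdi

The pattern: move the first 2 characters to the end (rotate left by 2), then shift every letter 3 places backward in the alphabet (wrapping around).
On "glzgqsrv": the first step gives "zgqsrvgl", and the second then gives "wdnposdi".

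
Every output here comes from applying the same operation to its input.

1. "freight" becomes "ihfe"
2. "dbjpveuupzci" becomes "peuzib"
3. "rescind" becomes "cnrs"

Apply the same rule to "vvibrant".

The pattern: move the first 3 characters to the end (rotate left by 3), then keep every other character starting from the first (positions 1st, 3rd, 5th, ...).
Starting from "vvibrant": after the first operation, "brantvvi"; after the second, "batv".

batv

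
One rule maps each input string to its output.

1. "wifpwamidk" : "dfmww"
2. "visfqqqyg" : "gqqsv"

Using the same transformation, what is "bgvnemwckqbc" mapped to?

Looking at the pairs, the operation is to keep every other character starting from the first (positions 1st, 3rd, 5th, ...), then sort the characters into alphabetical order.
For "bgvnemwckqbc", step one produces "bvewkb"; step two turns that into "bbekvw".

bbekvw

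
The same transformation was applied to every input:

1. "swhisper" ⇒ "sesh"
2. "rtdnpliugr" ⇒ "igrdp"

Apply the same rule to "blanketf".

Looking at the pairs, the operation is to keep every other character starting from the first (positions 1st, 3rd, 5th, ...), then move the last 2 characters to the front (rotate right by 2).
"blanketf" → "ktba".

ktba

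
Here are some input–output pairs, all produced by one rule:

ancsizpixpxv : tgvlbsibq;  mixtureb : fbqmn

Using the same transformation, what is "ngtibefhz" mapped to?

gzmbux

The transformation: delete the last 3 characters, then shift every letter 7 places backward in the alphabet (wrapping around).
Doing the same to "ngtibefhz": "gzmbux".
(Check on "mixtureb": → "mixtu" → "fbqmn" ✓)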